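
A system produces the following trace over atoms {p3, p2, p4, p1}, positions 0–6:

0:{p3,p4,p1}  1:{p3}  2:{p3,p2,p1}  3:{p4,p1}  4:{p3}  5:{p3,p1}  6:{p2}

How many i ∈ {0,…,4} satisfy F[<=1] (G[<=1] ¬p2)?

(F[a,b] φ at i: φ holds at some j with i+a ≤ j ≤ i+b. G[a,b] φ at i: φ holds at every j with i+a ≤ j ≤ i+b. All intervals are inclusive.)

Evaluate at each i in [0,4]:
  i=0: ✓ (witness j=0)
  i=1: ✗ (none in [1,2])
  i=2: ✓ (witness j=3)
  i=3: ✓ (witness j=3)
  i=4: ✓ (witness j=4)
Positions where it holds: {0, 2, 3, 4} → 4.

4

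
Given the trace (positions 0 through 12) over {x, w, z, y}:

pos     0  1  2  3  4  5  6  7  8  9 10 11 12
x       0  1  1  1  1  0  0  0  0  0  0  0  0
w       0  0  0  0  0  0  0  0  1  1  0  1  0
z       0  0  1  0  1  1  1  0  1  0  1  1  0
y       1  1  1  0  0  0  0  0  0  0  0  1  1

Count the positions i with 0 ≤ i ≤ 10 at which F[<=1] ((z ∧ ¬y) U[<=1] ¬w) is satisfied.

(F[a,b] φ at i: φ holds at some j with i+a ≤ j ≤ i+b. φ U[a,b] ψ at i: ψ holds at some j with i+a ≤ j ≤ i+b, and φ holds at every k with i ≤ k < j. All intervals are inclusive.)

Evaluate at each i in [0,10]:
  i=0: ✓ (witness j=0)
  i=1: ✓ (witness j=1)
  i=2: ✓ (witness j=2)
  i=3: ✓ (witness j=3)
  i=4: ✓ (witness j=4)
  i=5: ✓ (witness j=5)
  i=6: ✓ (witness j=6)
  i=7: ✓ (witness j=7)
  i=8: ✗ (none in [8,9])
  i=9: ✓ (witness j=10)
  i=10: ✓ (witness j=10)
Positions where it holds: {0, 1, 2, 3, 4, 5, 6, 7, 9, 10} → 10.

10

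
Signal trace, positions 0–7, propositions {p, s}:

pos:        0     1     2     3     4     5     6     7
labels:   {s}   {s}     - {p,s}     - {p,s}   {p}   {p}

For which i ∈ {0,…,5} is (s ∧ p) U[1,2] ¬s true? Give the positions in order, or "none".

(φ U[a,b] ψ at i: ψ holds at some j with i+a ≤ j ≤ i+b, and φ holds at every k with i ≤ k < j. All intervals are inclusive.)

Evaluate at each i in [0,5]:
  i=0: ✗ (lhs fails at k=0 before rhs at j=2)
  i=1: ✗ (lhs fails at k=1 before rhs at j=2)
  i=2: ✗ (lhs fails at k=2 before rhs at j=4)
  i=3: ✓ (rhs at j=4; lhs holds on [3,3])
  i=4: ✗ (lhs fails at k=4 before rhs at j=6)
  i=5: ✓ (rhs at j=6; lhs holds on [5,5])

3, 5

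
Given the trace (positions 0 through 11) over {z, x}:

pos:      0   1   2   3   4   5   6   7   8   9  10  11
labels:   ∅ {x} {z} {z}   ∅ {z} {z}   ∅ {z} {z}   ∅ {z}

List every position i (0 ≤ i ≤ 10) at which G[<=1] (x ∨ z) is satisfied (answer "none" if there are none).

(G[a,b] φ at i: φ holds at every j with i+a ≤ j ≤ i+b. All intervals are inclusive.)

1, 2, 5, 8

Evaluate at each i in [0,10]:
  i=0: ✗ (fails at j=0)
  i=1: ✓ (all of [1,2])
  i=2: ✓ (all of [2,3])
  i=3: ✗ (fails at j=4)
  i=4: ✗ (fails at j=4)
  i=5: ✓ (all of [5,6])
  i=6: ✗ (fails at j=7)
  i=7: ✗ (fails at j=7)
  i=8: ✓ (all of [8,9])
  i=9: ✗ (fails at j=10)
  i=10: ✗ (fails at j=10)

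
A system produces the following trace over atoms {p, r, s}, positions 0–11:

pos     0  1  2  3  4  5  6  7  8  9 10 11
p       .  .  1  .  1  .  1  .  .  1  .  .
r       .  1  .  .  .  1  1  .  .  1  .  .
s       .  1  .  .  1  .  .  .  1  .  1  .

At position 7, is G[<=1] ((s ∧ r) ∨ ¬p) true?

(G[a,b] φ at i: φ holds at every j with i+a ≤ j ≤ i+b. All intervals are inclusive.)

Check ((s ∧ r) ∨ ¬p) at every j in [7,8]:
  j=7: true
  j=8: true
All positions satisfy it → formula holds.

Holds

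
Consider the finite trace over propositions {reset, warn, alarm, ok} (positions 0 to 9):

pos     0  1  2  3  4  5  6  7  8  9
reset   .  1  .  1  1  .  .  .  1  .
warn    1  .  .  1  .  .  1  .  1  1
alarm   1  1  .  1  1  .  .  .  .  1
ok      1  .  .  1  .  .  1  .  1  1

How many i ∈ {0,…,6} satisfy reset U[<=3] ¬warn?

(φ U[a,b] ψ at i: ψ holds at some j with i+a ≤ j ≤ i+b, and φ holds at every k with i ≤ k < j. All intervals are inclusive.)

Evaluate at each i in [0,6]:
  i=0: ✗ (lhs fails at k=0 before rhs at j=1)
  i=1: ✓ (rhs at j=1)
  i=2: ✓ (rhs at j=2)
  i=3: ✓ (rhs at j=4; lhs holds on [3,3])
  i=4: ✓ (rhs at j=4)
  i=5: ✓ (rhs at j=5)
  i=6: ✗ (lhs fails at k=6 before rhs at j=7)
Positions where it holds: {1, 2, 3, 4, 5} → 5.

5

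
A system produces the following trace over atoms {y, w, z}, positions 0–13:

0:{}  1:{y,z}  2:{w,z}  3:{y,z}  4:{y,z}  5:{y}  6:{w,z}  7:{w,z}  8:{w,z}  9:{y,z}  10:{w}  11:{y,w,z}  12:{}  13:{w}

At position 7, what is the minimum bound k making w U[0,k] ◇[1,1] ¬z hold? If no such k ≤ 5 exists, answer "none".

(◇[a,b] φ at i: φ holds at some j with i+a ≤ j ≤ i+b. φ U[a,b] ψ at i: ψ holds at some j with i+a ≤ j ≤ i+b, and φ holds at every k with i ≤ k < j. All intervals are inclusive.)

2

Need earliest j ≥ 7 with ◇[1,1] ¬z, and w at every k in [7,j-1].
  j=7: rhs fails.
  j=8: rhs fails.
  j=9: rhs holds; lhs holds on [7,8]. k = 2.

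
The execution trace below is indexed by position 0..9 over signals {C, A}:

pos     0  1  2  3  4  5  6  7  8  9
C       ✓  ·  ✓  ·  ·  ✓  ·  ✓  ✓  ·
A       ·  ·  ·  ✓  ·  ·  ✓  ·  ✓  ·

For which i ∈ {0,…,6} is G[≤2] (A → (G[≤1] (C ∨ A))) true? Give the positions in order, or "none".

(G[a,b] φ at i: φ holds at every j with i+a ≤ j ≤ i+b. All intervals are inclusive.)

0, 4, 5

Evaluate at each i in [0,6]:
  i=0: ✓ (all of [0,2])
  i=1: ✗ (fails at j=3)
  i=2: ✗ (fails at j=3)
  i=3: ✗ (fails at j=3)
  i=4: ✓ (all of [4,6])
  i=5: ✓ (all of [5,7])
  i=6: ✗ (fails at j=8)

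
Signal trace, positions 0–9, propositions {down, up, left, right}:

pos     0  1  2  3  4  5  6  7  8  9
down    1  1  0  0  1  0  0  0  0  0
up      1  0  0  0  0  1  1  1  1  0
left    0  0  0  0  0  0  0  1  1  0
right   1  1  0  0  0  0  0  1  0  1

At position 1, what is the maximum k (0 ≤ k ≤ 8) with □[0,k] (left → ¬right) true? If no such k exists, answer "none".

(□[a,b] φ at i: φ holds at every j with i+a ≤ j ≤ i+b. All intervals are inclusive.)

5

(left → ¬right) must hold from j=1 onward; find where it first fails.
  j=1: holds
  j=2: holds
  j=3: holds
  j=4: holds
  j=5: holds
  j=6: holds
  j=7: fails
Holds on [1,6], so largest k = 5.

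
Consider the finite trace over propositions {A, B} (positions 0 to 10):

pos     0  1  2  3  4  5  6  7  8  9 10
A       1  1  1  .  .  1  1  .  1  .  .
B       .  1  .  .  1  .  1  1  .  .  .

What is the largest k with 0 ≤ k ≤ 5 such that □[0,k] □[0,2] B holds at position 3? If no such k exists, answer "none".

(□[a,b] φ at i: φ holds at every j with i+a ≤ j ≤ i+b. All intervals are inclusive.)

none

□[0,2] B must hold from j=3 onward; find where it first fails.
  j=3: fails → no k works.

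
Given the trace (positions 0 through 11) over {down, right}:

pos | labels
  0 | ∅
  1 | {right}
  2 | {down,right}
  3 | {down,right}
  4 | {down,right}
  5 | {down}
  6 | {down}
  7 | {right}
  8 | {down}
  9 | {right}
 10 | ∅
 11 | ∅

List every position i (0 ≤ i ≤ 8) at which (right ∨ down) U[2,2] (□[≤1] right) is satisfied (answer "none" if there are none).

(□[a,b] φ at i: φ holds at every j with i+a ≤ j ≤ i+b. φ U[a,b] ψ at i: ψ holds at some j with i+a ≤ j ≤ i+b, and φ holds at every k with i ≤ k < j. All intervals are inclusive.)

1

Evaluate at each i in [0,8]:
  i=0: ✗ (lhs fails at k=0 before rhs at j=2)
  i=1: ✓ (rhs at j=3; lhs holds on [1,2])
  i=2: ✗ (no rhs in [4,4])
  i=3: ✗ (no rhs in [5,5])
  i=4: ✗ (no rhs in [6,6])
  i=5: ✗ (no rhs in [7,7])
  i=6: ✗ (no rhs in [8,8])
  i=7: ✗ (no rhs in [9,9])
  i=8: ✗ (no rhs in [10,10])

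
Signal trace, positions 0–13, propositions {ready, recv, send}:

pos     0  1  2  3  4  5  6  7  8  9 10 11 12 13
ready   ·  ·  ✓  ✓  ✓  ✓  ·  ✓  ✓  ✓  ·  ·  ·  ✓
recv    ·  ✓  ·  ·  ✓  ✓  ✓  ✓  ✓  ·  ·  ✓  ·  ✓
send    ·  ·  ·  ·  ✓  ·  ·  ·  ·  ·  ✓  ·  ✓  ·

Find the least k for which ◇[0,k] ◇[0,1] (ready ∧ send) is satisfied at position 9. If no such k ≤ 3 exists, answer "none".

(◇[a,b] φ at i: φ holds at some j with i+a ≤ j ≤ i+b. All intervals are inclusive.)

Scan j = 9,10,… for ◇[0,1] (ready ∧ send):
  j=9: fails
  j=10: fails
  j=11: fails
  j=12: fails
No j in [9,12] satisfies it → none.

none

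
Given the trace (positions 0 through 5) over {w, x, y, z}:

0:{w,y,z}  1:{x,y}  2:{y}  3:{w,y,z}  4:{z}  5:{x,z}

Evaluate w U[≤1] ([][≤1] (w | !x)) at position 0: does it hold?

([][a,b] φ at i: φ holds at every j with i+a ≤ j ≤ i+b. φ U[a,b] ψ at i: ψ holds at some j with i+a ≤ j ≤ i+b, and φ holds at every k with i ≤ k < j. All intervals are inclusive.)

Does not hold

Need some j in [0,1] with [][≤1] (w | !x), and w at every k in [0,j-1].
  j=0: [][≤1] (w | !x) — fails at 1.
  j=1: [][≤1] (w | !x) — fails at 1.
No j in the window works → until fails.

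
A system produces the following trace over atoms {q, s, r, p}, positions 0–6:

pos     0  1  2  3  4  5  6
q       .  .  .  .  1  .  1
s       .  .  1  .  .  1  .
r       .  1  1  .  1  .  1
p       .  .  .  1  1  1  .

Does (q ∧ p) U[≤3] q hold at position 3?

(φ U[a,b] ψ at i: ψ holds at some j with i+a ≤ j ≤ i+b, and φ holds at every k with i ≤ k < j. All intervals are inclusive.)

Does not hold

Need some j in [3,6] with q, and (q ∧ p) at every k in [3,j-1].
  j=3: q false.
  j=4: q holds, but (q ∧ p) fails at k=3 → not this j.
  j=5: q false.
  j=6: q holds, but (q ∧ p) fails at k=3 → not this j.
No j in the window works → until fails.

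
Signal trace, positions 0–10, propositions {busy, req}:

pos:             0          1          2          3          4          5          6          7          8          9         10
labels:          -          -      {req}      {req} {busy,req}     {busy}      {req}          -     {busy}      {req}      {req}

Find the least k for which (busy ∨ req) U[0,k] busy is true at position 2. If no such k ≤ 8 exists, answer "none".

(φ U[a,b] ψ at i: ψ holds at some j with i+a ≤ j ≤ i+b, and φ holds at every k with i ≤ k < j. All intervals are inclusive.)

Need earliest j ≥ 2 with busy, and (busy ∨ req) at every k in [2,j-1].
  j=2: rhs fails.
  j=3: rhs fails.
  j=4: rhs holds; lhs holds on [2,3]. k = 2.

2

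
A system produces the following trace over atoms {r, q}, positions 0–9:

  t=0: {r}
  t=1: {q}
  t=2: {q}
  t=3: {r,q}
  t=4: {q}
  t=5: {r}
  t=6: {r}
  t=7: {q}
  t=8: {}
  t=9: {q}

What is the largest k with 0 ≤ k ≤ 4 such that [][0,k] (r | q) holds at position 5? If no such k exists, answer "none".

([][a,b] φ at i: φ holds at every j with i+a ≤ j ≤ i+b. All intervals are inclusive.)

2

(r | q) must hold from j=5 onward; find where it first fails.
  j=5: holds
  j=6: holds
  j=7: holds
  j=8: fails
Holds on [5,7], so largest k = 2.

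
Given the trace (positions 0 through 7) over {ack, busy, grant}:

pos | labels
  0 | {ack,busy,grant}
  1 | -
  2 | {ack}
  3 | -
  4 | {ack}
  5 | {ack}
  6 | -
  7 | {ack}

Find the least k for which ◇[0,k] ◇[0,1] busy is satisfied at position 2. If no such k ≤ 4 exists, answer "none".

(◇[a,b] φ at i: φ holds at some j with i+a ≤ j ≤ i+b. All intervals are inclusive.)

Scan j = 2,3,… for ◇[0,1] busy:
  j=2: fails
  j=3: fails
  j=4: fails
  j=5: fails
  j=6: fails
No j in [2,6] satisfies it → none.

none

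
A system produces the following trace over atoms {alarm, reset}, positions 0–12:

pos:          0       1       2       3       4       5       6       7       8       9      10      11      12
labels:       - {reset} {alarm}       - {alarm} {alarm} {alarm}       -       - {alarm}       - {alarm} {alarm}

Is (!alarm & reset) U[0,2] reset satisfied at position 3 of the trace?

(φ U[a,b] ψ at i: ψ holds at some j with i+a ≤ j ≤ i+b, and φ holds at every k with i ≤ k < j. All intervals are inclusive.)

No

Need some j in [3,5] with reset, and (!alarm & reset) at every k in [3,j-1].
  j=3: reset false.
  j=4: reset false.
  j=5: reset false.
No j in the window works → until fails.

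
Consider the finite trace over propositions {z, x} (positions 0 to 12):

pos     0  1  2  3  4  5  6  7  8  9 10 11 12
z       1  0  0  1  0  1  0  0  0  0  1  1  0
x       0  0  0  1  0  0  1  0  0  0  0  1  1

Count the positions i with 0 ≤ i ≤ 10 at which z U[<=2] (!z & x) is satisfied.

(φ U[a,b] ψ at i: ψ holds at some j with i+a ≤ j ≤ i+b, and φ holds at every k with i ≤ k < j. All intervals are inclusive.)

Evaluate at each i in [0,10]:
  i=0: ✗ (no rhs in [0,2])
  i=1: ✗ (no rhs in [1,3])
  i=2: ✗ (no rhs in [2,4])
  i=3: ✗ (no rhs in [3,5])
  i=4: ✗ (lhs fails at k=4 before rhs at j=6)
  i=5: ✓ (rhs at j=6; lhs holds on [5,5])
  i=6: ✓ (rhs at j=6)
  i=7: ✗ (no rhs in [7,9])
  i=8: ✗ (no rhs in [8,10])
  i=9: ✗ (no rhs in [9,11])
  i=10: ✓ (rhs at j=12; lhs holds on [10,11])
Positions where it holds: {5, 6, 10} → 3.

3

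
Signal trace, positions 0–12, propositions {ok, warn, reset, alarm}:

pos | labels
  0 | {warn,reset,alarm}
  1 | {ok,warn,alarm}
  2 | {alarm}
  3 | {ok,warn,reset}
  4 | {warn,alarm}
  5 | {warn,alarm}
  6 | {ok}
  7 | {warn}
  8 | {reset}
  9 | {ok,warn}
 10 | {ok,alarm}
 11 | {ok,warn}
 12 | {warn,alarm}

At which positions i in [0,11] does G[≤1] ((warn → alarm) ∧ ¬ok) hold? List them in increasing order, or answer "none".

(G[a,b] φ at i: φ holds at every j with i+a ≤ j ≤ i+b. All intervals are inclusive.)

Evaluate at each i in [0,11]:
  i=0: ✗ (fails at j=1)
  i=1: ✗ (fails at j=1)
  i=2: ✗ (fails at j=3)
  i=3: ✗ (fails at j=3)
  i=4: ✓ (all of [4,5])
  i=5: ✗ (fails at j=6)
  i=6: ✗ (fails at j=6)
  i=7: ✗ (fails at j=7)
  i=8: ✗ (fails at j=9)
  i=9: ✗ (fails at j=9)
  i=10: ✗ (fails at j=10)
  i=11: ✗ (fails at j=11)

4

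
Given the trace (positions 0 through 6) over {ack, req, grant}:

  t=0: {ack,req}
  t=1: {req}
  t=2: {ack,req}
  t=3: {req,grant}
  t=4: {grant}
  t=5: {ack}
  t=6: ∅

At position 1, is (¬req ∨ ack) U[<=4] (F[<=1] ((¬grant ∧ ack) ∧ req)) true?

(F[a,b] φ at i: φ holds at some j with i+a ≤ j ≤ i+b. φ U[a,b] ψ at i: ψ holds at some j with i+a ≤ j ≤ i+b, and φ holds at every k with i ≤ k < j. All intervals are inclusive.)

Yes

Need some j in [1,5] with F[<=1] ((¬grant ∧ ack) ∧ req), and (¬req ∨ ack) at every k in [1,j-1].
  j=1: F[<=1] ((¬grant ∧ ack) ∧ req) holds; no prefix to check → satisfied.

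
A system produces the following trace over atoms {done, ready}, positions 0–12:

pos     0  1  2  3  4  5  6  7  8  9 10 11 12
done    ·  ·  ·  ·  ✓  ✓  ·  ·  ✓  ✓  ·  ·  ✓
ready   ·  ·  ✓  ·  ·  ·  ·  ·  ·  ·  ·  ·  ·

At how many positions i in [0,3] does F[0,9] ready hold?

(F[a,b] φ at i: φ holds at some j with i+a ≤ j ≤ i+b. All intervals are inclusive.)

Evaluate at each i in [0,3]:
  i=0: ✓ (witness j=2)
  i=1: ✓ (witness j=2)
  i=2: ✓ (witness j=2)
  i=3: ✗ (none in [3,12])
Positions where it holds: {0, 1, 2} → 3.

3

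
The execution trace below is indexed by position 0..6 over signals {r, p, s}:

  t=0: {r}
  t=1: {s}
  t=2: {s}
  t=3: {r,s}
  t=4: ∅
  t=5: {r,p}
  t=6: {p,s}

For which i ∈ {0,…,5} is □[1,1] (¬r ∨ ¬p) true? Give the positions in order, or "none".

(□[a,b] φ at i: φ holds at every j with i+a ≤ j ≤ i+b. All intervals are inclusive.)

0, 1, 2, 3, 5

Evaluate at each i in [0,5]:
  i=0: ✓ (all of [1,1])
  i=1: ✓ (all of [2,2])
  i=2: ✓ (all of [3,3])
  i=3: ✓ (all of [4,4])
  i=4: ✗ (fails at j=5)
  i=5: ✓ (all of [6,6])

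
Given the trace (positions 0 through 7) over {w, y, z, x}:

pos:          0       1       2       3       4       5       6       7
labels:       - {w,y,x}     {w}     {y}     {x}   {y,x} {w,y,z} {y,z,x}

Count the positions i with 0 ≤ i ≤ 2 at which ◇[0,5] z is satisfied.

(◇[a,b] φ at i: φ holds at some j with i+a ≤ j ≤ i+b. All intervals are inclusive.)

Evaluate at each i in [0,2]:
  i=0: ✗ (none in [0,5])
  i=1: ✓ (witness j=6)
  i=2: ✓ (witness j=6)
Positions where it holds: {1, 2} → 2.

2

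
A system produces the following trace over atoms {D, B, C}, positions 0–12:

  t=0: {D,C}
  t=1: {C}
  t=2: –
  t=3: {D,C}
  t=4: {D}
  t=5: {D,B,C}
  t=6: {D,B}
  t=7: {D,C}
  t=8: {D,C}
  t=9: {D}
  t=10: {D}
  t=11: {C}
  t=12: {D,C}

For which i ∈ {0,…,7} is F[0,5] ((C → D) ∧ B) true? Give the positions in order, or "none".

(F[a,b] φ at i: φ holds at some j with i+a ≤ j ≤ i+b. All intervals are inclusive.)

0, 1, 2, 3, 4, 5, 6

Evaluate at each i in [0,7]:
  i=0: ✓ (witness j=5)
  i=1: ✓ (witness j=5)
  i=2: ✓ (witness j=5)
  i=3: ✓ (witness j=5)
  i=4: ✓ (witness j=5)
  i=5: ✓ (witness j=5)
  i=6: ✓ (witness j=6)
  i=7: ✗ (none in [7,12])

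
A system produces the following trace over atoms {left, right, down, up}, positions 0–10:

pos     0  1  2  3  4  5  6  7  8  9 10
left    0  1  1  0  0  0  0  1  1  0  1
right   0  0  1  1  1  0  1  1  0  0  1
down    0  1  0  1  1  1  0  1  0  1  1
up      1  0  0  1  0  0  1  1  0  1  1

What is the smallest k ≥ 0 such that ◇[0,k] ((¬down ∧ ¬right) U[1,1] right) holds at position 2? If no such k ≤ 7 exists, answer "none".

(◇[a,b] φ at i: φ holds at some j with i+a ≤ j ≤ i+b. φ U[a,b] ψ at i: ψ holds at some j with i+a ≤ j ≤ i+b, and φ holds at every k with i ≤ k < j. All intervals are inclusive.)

Scan j = 2,3,… for ((¬down ∧ ¬right) U[1,1] right):
  j=2: fails
  j=3: fails
  j=4: fails
  j=5: fails
  j=6: fails
  j=7: fails
  j=8: fails
  j=9: fails
No j in [2,9] satisfies it → none.

none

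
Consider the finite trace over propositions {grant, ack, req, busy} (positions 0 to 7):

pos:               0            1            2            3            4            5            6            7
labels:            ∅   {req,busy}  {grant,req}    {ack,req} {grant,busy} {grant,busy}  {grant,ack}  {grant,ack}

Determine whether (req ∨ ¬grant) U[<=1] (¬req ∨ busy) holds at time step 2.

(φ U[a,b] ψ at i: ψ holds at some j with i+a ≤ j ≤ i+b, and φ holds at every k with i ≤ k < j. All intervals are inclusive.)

No

Need some j in [2,3] with (¬req ∨ busy), and (req ∨ ¬grant) at every k in [2,j-1].
  j=2: (¬req ∨ busy) false.
  j=3: (¬req ∨ busy) false.
No j in the window works → until fails.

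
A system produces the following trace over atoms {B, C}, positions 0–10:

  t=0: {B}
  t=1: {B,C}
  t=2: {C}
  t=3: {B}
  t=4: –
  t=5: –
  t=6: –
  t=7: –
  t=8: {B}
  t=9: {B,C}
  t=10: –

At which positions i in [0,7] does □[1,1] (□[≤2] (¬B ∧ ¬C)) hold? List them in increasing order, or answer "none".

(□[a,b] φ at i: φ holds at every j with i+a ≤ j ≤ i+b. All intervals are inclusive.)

3, 4

Evaluate at each i in [0,7]:
  i=0: ✗ (fails at j=1)
  i=1: ✗ (fails at j=2)
  i=2: ✗ (fails at j=3)
  i=3: ✓ (all of [4,4])
  i=4: ✓ (all of [5,5])
  i=5: ✗ (fails at j=6)
  i=6: ✗ (fails at j=7)
  i=7: ✗ (fails at j=8)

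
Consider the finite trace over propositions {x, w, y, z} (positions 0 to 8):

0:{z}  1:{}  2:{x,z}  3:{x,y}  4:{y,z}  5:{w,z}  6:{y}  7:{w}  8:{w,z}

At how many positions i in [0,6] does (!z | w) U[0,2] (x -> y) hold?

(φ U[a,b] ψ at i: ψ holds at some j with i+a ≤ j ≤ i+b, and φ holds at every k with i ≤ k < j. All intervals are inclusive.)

Evaluate at each i in [0,6]:
  i=0: ✓ (rhs at j=0)
  i=1: ✓ (rhs at j=1)
  i=2: ✗ (lhs fails at k=2 before rhs at j=3)
  i=3: ✓ (rhs at j=3)
  i=4: ✓ (rhs at j=4)
  i=5: ✓ (rhs at j=5)
  i=6: ✓ (rhs at j=6)
Positions where it holds: {0, 1, 3, 4, 5, 6} → 6.

6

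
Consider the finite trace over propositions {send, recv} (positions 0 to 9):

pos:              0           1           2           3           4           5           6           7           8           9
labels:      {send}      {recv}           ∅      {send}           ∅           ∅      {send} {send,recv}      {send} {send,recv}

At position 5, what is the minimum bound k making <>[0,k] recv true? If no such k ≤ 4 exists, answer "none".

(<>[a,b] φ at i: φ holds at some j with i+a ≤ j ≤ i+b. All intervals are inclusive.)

2

Scan j = 5,6,… for recv:
  j=5: fails
  j=6: fails
  j=7: holds
First hit at j=7, so smallest k = 7-5 = 2.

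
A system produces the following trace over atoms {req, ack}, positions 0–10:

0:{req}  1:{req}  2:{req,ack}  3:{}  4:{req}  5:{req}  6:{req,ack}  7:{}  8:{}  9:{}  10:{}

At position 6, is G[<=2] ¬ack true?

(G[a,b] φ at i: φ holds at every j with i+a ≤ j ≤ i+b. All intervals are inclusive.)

False

Check ¬ack at every j in [6,8]:
  j=6: false
  j=7: true
  j=8: true
Fails at j=6 → formula fails.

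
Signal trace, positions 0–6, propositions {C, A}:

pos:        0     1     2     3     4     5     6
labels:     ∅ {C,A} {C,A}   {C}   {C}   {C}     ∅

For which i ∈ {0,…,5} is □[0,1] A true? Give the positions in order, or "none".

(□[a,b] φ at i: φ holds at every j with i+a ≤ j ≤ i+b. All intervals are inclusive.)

1

Evaluate at each i in [0,5]:
  i=0: ✗ (fails at j=0)
  i=1: ✓ (all of [1,2])
  i=2: ✗ (fails at j=3)
  i=3: ✗ (fails at j=3)
  i=4: ✗ (fails at j=4)
  i=5: ✗ (fails at j=5)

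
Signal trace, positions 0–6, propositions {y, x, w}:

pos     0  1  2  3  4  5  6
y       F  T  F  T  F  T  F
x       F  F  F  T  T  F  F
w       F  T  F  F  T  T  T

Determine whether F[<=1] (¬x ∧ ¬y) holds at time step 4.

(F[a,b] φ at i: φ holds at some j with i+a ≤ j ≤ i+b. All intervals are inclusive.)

No

Check (¬x ∧ ¬y) at each j in [4,5]:
  j=4: false
  j=5: false
No position in the window satisfies it → formula fails.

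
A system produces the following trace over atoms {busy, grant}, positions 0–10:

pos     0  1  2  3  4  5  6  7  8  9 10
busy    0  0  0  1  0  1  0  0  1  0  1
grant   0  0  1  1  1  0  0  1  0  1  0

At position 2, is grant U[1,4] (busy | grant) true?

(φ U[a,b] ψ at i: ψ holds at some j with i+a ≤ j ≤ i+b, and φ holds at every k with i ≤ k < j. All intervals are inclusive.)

True

Need some j in [3,6] with (busy | grant), and grant at every k in [2,j-1].
  j=3: (busy | grant) holds; grant holds at every k in [2,2] → satisfied.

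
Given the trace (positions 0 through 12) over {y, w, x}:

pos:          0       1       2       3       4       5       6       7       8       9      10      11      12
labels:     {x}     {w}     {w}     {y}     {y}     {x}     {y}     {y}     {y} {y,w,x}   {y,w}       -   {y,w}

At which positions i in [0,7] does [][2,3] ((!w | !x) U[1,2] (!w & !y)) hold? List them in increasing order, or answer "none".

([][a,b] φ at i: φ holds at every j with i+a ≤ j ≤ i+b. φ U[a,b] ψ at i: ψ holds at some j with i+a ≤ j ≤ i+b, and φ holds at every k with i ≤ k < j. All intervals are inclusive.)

Evaluate at each i in [0,7]:
  i=0: ✗ (fails at j=2)
  i=1: ✓ (all of [3,4])
  i=2: ✗ (fails at j=5)
  i=3: ✗ (fails at j=5)
  i=4: ✗ (fails at j=6)
  i=5: ✗ (fails at j=7)
  i=6: ✗ (fails at j=8)
  i=7: ✗ (fails at j=9)

1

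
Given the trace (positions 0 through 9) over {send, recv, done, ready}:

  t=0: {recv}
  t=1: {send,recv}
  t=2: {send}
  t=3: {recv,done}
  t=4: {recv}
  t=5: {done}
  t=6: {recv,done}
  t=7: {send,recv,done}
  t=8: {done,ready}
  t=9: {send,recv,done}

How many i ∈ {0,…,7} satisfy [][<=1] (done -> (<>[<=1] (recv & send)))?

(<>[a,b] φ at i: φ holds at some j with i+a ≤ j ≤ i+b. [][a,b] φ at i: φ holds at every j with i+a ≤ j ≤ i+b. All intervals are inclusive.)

Evaluate at each i in [0,7]:
  i=0: ✓ (all of [0,1])
  i=1: ✓ (all of [1,2])
  i=2: ✗ (fails at j=3)
  i=3: ✗ (fails at j=3)
  i=4: ✗ (fails at j=5)
  i=5: ✗ (fails at j=5)
  i=6: ✓ (all of [6,7])
  i=7: ✓ (all of [7,8])
Positions where it holds: {0, 1, 6, 7} → 4.

4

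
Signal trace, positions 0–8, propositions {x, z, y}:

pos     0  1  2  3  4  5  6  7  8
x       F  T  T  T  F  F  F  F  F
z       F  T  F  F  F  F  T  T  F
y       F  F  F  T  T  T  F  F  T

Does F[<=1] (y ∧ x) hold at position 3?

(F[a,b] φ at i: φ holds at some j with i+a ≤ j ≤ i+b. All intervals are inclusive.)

Check (y ∧ x) at each j in [3,4]:
  j=3: true
  j=4: false
Found at j=3 → formula holds.

Holds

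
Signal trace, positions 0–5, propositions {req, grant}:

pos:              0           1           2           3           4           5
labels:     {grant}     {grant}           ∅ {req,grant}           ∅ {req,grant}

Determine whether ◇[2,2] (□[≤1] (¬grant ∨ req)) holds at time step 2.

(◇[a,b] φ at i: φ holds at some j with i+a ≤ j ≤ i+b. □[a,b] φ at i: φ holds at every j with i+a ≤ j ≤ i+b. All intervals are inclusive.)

Yes

Check □[≤1] (¬grant ∨ req) at each j in [4,4]:
  j=4: holds on [4,5]
Found at j=4 → formula holds.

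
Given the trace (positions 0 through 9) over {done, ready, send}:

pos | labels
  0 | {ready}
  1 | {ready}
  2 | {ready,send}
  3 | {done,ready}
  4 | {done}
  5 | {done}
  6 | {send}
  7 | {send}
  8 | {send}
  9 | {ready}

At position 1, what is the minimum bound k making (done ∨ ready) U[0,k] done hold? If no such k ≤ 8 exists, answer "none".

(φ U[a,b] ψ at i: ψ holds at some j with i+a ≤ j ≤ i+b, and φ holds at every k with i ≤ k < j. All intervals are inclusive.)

Need earliest j ≥ 1 with done, and (done ∨ ready) at every k in [1,j-1].
  j=1: rhs fails.
  j=2: rhs fails.
  j=3: rhs holds; lhs holds on [1,2]. k = 2.

2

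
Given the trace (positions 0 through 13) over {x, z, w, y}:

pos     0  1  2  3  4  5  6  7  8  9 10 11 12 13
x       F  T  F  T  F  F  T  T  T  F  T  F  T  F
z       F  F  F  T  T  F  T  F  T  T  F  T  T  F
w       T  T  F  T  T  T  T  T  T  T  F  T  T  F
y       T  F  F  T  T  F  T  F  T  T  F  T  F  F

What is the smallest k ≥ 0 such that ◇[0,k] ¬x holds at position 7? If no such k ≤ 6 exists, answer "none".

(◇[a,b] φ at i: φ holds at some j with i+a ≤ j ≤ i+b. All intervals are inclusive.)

2

Scan j = 7,8,… for ¬x:
  j=7: fails
  j=8: fails
  j=9: holds
First hit at j=9, so smallest k = 9-7 = 2.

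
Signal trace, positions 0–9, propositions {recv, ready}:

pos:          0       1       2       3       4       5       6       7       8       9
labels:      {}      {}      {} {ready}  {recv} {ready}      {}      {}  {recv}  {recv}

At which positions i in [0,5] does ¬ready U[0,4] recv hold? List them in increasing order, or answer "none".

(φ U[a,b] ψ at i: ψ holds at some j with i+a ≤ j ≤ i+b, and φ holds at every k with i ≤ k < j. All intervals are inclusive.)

Evaluate at each i in [0,5]:
  i=0: ✗ (lhs fails at k=3 before rhs at j=4)
  i=1: ✗ (lhs fails at k=3 before rhs at j=4)
  i=2: ✗ (lhs fails at k=3 before rhs at j=4)
  i=3: ✗ (lhs fails at k=3 before rhs at j=4)
  i=4: ✓ (rhs at j=4)
  i=5: ✗ (lhs fails at k=5 before rhs at j=8)

4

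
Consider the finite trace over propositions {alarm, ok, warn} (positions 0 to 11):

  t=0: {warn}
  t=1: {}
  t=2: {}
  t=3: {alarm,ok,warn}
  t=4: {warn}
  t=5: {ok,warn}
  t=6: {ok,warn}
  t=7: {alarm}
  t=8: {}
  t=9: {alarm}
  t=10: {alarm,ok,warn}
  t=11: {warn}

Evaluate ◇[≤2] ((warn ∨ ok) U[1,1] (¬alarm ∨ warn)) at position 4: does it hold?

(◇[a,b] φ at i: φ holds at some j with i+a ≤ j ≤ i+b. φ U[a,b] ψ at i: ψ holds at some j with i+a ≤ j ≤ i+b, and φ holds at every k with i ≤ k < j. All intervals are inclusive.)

Check ((warn ∨ ok) U[1,1] (¬alarm ∨ warn)) at each j in [4,6]:
  j=4: holds
  j=5: holds
  j=6: fails
Found at j=4 → formula holds.

True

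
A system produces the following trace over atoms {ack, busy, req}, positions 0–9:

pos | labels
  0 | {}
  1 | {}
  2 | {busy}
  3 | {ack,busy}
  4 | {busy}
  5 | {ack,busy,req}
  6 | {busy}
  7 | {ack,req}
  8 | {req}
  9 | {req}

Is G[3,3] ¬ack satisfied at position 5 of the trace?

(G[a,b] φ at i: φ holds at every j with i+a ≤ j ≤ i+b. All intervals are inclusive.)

Check ¬ack at every j in [8,8]:
  j=8: true
All positions satisfy it → formula holds.

Yes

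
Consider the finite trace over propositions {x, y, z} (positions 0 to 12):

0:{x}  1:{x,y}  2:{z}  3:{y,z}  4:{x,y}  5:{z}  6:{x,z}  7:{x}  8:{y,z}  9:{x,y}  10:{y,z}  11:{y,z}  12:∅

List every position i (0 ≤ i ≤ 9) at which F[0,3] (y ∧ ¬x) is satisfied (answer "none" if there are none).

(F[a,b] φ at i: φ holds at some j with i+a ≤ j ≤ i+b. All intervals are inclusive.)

Evaluate at each i in [0,9]:
  i=0: ✓ (witness j=3)
  i=1: ✓ (witness j=3)
  i=2: ✓ (witness j=3)
  i=3: ✓ (witness j=3)
  i=4: ✗ (none in [4,7])
  i=5: ✓ (witness j=8)
  i=6: ✓ (witness j=8)
  i=7: ✓ (witness j=8)
  i=8: ✓ (witness j=8)
  i=9: ✓ (witness j=10)

0, 1, 2, 3, 5, 6, 7, 8, 9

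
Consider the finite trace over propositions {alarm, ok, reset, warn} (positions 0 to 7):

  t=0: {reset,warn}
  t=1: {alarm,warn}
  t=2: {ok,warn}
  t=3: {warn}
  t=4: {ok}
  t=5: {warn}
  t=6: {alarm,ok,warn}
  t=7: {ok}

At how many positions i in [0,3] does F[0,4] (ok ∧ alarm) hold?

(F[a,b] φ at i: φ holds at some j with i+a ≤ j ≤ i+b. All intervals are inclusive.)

Evaluate at each i in [0,3]:
  i=0: ✗ (none in [0,4])
  i=1: ✗ (none in [1,5])
  i=2: ✓ (witness j=6)
  i=3: ✓ (witness j=6)
Positions where it holds: {2, 3} → 2.

2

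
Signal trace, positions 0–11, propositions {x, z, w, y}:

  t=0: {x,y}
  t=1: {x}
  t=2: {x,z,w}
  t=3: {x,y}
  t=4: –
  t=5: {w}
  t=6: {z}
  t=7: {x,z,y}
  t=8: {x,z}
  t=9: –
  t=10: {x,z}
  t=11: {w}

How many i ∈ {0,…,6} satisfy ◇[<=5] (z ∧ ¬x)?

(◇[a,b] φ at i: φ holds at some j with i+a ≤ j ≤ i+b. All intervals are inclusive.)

Evaluate at each i in [0,6]:
  i=0: ✗ (none in [0,5])
  i=1: ✓ (witness j=6)
  i=2: ✓ (witness j=6)
  i=3: ✓ (witness j=6)
  i=4: ✓ (witness j=6)
  i=5: ✓ (witness j=6)
  i=6: ✓ (witness j=6)
Positions where it holds: {1, 2, 3, 4, 5, 6} → 6.

6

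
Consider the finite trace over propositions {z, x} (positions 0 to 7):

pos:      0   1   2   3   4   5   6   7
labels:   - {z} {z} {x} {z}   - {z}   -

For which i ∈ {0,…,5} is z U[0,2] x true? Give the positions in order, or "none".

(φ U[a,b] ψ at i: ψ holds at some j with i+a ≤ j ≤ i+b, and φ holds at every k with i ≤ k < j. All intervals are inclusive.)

Evaluate at each i in [0,5]:
  i=0: ✗ (no rhs in [0,2])
  i=1: ✓ (rhs at j=3; lhs holds on [1,2])
  i=2: ✓ (rhs at j=3; lhs holds on [2,2])
  i=3: ✓ (rhs at j=3)
  i=4: ✗ (no rhs in [4,6])
  i=5: ✗ (no rhs in [5,7])

1, 2, 3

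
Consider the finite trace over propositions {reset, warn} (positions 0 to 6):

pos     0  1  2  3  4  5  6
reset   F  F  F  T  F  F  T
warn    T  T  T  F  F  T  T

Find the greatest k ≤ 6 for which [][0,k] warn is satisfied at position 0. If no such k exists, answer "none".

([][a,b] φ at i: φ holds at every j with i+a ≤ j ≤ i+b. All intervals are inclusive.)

2

warn must hold from j=0 onward; find where it first fails.
  j=0: holds
  j=1: holds
  j=2: holds
  j=3: fails
Holds on [0,2], so largest k = 2.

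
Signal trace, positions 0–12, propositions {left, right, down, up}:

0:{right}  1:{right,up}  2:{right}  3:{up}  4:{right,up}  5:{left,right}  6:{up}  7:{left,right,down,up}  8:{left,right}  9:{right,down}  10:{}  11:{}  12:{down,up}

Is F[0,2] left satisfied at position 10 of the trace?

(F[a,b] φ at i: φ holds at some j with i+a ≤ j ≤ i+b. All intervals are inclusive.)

Check left at each j in [10,12]:
  j=10: false
  j=11: false
  j=12: false
No position in the window satisfies it → formula fails.

False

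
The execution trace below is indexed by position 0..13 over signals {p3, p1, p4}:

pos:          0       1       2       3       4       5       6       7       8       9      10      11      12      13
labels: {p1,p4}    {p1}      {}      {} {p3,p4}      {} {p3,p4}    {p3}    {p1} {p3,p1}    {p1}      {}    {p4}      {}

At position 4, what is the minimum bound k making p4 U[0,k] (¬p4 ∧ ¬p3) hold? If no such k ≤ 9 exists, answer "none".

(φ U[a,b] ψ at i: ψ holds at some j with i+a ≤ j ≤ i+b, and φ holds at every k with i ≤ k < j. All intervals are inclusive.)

Need earliest j ≥ 4 with (¬p4 ∧ ¬p3), and p4 at every k in [4,j-1].
  j=4: rhs fails.
  j=5: rhs holds; lhs holds on [4,4]. k = 1.

1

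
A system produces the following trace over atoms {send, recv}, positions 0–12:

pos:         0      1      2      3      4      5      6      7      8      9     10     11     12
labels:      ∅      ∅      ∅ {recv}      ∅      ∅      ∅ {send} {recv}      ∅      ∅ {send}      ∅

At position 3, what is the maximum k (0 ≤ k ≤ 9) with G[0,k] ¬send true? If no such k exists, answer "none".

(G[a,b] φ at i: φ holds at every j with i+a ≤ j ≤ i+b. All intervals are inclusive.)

¬send must hold from j=3 onward; find where it first fails.
  j=3: holds
  j=4: holds
  j=5: holds
  j=6: holds
  j=7: fails
Holds on [3,6], so largest k = 3.

3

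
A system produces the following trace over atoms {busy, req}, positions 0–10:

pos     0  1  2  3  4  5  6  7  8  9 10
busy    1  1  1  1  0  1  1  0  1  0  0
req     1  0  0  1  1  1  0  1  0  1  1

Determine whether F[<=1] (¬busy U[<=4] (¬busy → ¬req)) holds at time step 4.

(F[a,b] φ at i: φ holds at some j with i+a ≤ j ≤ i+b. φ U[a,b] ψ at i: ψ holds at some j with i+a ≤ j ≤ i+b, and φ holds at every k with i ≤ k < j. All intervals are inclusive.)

Check (¬busy U[<=4] (¬busy → ¬req)) at each j in [4,5]:
  j=4: holds
  j=5: holds
Found at j=4 → formula holds.

True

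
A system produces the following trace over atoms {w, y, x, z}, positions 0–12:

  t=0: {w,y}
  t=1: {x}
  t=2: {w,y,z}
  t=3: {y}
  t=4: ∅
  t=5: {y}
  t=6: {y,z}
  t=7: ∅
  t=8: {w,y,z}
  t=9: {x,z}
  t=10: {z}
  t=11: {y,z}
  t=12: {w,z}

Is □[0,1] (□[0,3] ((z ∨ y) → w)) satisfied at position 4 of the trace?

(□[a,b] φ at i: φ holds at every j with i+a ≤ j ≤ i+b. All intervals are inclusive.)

Check □[0,3] ((z ∨ y) → w) at every j in [4,5]:
  j=4: fails at 5
  j=5: fails at 5
Fails at j=4 → formula fails.

Does not hold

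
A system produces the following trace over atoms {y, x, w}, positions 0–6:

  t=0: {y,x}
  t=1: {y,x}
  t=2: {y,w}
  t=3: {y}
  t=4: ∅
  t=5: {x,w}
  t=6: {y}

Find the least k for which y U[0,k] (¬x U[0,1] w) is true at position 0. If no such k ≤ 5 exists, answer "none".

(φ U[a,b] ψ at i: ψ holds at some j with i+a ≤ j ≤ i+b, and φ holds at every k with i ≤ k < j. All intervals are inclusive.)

Need earliest j ≥ 0 with (¬x U[0,1] w), and y at every k in [0,j-1].
  j=0: rhs fails.
  j=1: rhs fails.
  j=2: rhs holds; lhs holds on [0,1]. k = 2.

2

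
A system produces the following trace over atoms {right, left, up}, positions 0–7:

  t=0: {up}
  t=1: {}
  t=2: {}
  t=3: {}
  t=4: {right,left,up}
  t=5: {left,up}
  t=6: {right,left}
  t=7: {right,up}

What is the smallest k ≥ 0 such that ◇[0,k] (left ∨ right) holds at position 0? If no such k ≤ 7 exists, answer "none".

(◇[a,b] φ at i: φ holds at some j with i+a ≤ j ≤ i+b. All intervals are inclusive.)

4

Scan j = 0,1,… for (left ∨ right):
  j=0: fails
  j=1: fails
  j=2: fails
  j=3: fails
  j=4: holds
First hit at j=4, so smallest k = 4-0 = 4.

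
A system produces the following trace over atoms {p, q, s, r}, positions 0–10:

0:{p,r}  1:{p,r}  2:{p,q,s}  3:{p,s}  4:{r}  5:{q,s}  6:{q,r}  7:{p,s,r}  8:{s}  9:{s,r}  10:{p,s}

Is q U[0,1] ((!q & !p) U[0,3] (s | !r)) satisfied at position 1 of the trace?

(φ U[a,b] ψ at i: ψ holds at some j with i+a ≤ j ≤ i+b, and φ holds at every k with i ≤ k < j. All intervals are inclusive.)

Need some j in [1,2] with ((!q & !p) U[0,3] (s | !r)), and q at every k in [1,j-1].
  j=1: ((!q & !p) U[0,3] (s | !r)) — fails.
  j=2: ((!q & !p) U[0,3] (s | !r)) holds, but q fails at k=1 → not this j.
No j in the window works → until fails.

No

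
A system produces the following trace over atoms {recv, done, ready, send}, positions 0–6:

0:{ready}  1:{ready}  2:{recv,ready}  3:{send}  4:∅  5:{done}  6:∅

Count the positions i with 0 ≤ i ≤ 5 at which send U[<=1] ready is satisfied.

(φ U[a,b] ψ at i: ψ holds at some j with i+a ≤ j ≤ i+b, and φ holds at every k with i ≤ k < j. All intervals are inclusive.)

3

Evaluate at each i in [0,5]:
  i=0: ✓ (rhs at j=0)
  i=1: ✓ (rhs at j=1)
  i=2: ✓ (rhs at j=2)
  i=3: ✗ (no rhs in [3,4])
  i=4: ✗ (no rhs in [4,5])
  i=5: ✗ (no rhs in [5,6])
Positions where it holds: {0, 1, 2} → 3.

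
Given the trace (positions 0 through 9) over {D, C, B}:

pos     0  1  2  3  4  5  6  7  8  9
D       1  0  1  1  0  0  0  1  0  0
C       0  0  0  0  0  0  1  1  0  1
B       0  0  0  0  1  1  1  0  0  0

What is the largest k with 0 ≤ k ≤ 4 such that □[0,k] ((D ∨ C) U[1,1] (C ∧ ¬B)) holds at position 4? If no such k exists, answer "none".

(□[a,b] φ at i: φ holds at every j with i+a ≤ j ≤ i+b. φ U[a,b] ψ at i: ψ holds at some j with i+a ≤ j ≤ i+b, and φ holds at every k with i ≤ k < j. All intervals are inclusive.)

none

((D ∨ C) U[1,1] (C ∧ ¬B)) must hold from j=4 onward; find where it first fails.
  j=4: fails → no k works.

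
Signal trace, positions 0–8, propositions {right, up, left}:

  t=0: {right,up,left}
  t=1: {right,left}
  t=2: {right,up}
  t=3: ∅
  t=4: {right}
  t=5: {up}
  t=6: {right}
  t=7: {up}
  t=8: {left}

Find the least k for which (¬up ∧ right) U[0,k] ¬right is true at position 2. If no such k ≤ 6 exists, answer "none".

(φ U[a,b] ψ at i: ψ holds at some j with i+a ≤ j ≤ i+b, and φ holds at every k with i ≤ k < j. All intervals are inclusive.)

Need earliest j ≥ 2 with ¬right, and (¬up ∧ right) at every k in [2,j-1].
  j=2: rhs fails.
  j=3: rhs holds but lhs fails at k=2.
  j=4: rhs fails.
  j=5: rhs holds but lhs fails at k=2.
  j=6: rhs fails.
  j=7: rhs holds but lhs fails at k=2.
  j=8: rhs holds but lhs fails at k=2.
No witness within the range → none.

none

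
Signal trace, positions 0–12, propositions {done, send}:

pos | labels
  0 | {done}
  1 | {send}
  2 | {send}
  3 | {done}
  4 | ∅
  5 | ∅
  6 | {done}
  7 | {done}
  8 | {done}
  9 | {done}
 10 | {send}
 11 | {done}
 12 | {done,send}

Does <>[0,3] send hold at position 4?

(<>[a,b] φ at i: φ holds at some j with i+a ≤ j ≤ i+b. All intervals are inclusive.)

Check send at each j in [4,7]:
  j=4: false
  j=5: false
  j=6: false
  j=7: false
No position in the window satisfies it → formula fails.

Does not hold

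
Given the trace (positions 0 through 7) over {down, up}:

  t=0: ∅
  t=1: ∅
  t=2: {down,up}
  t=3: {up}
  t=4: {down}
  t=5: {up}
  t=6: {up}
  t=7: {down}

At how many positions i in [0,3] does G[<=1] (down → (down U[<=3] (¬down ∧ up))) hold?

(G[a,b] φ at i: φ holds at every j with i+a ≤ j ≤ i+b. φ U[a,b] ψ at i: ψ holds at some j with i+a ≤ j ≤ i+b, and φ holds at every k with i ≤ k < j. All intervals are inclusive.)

Evaluate at each i in [0,3]:
  i=0: ✓ (all of [0,1])
  i=1: ✓ (all of [1,2])
  i=2: ✓ (all of [2,3])
  i=3: ✓ (all of [3,4])
Positions where it holds: {0, 1, 2, 3} → 4.

4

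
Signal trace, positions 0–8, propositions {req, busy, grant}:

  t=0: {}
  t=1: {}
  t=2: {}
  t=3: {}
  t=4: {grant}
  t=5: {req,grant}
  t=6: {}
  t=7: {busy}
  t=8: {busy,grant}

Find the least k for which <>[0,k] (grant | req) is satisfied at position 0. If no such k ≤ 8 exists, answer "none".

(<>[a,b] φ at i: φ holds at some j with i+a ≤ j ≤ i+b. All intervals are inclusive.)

4

Scan j = 0,1,… for (grant | req):
  j=0: fails
  j=1: fails
  j=2: fails
  j=3: fails
  j=4: holds
First hit at j=4, so smallest k = 4-0 = 4.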